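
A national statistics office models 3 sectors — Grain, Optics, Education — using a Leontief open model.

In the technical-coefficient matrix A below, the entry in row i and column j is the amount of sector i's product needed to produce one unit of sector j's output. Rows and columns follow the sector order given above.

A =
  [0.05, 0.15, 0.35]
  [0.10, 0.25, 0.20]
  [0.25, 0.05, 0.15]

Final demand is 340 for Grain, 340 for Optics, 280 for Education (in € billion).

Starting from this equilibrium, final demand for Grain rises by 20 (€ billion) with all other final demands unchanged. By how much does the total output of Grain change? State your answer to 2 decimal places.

I − A =
  [   0.95    -0.15    -0.35]
  [  -0.10     0.75    -0.20]
  [  -0.25    -0.05     0.85]
Cofactors of I−A, C_ij = (−1)^(i+j)·(minor ij) (rows/columns in the sector order above):
  C_11 = (0.75)(0.85) − (-0.20)(-0.05) = 0.6275
  C_12 = −[(-0.10)(0.85) − (-0.20)(-0.25)] = 0.1350
  C_13 = (-0.10)(-0.05) − (0.75)(-0.25) = 0.1925
  C_21 = −[(-0.15)(0.85) − (-0.35)(-0.05)] = 0.1450
  C_22 = (0.95)(0.85) − (-0.35)(-0.25) = 0.7200
  C_23 = −[(0.95)(-0.05) − (-0.15)(-0.25)] = 0.0850
  C_31 = (-0.15)(-0.20) − (-0.35)(0.75) = 0.2925
  C_32 = −[(0.95)(-0.20) − (-0.35)(-0.10)] = 0.2250
  C_33 = (0.95)(0.75) − (-0.15)(-0.10) = 0.6975
det(I−A) = Σ_j (I−A)_1j·C_1j = (0.95)(0.6275) + (-0.15)(0.1350) + (-0.35)(0.1925) = 0.5085
adj(I−A) = Cᵀ =
  [ 0.6275   0.1450   0.2925]
  [ 0.1350   0.7200   0.2250]
  [ 0.1925   0.0850   0.6975]
(I − A)⁻¹ = adj(I−A) / det(I−A) ≈
  [   1.2340     0.2852     0.5752]
  [   0.2655     1.4159     0.4425]
  [   0.3786     0.1672     1.3717]
Δx = (I − A)⁻¹ Δd with Δd having +20 in the Grain component and 0 elsewhere.
So Δx_1 = L_11 · (+20), where L_11 = adj(I−A)_11 / det(I−A) = 0.6275 / 0.5085.
Δx_1 = 0.6275 × (+20) / 0.5085 = 12.55 / 0.5085 ≈ 24.68.

Δx_1 = 24.68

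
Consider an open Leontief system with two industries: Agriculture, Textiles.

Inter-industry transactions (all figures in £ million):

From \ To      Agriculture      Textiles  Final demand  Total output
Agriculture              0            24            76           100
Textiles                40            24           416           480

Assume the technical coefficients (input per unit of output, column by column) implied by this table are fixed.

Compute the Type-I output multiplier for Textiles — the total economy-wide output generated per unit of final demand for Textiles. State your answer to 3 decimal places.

Technical coefficients a_ij = z_ij / X_j:
  a_11 = 0/100 = 0.00, a_21 = 40/100 = 0.40
  a_12 = 24/480 = 0.05, a_22 = 24/480 = 0.05
I − A =
  [   1.00    -0.05]
  [  -0.40     0.95]
det(I−A) = (1.00)(0.95) − (-0.05)(-0.40) = 0.9300
adj(I−A) = [[0.95, 0.05], [0.40, 1.00]]
(I − A)⁻¹ = adj(I−A) / det(I−A) ≈
  [   1.0215     0.0538]
  [   0.4301     1.0753]
The output multiplier for sector j is the column-j sum of the Leontief inverse (I − A)⁻¹ = adj(I−A) / det(I−A).
Column 2 of adj(I−A): (0.05, 1.00); det(I−A) = 0.9300.
m_2 = (0.05 + 1.00) / 0.9300 = 1.05 / 0.9300 ≈ 1.129.

m_2 = 1.129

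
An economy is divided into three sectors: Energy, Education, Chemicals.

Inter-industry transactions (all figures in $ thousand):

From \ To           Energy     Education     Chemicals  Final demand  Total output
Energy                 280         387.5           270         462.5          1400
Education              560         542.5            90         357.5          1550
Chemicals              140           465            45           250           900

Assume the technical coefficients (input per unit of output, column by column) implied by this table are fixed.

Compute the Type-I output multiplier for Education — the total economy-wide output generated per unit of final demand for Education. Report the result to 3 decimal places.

Technical coefficients a_ij = z_ij / X_j:
  a_11 = 280/1400 = 0.20, a_21 = 560/1400 = 0.40, a_31 = 140/1400 = 0.10
  a_12 = 387.5/1550 = 0.25, a_22 = 542.5/1550 = 0.35, a_32 = 465/1550 = 0.30
  a_13 = 270/900 = 0.30, a_23 = 90/900 = 0.10, a_33 = 45/900 = 0.05
I − A =
  [   0.80    -0.25    -0.30]
  [  -0.40     0.65    -0.10]
  [  -0.10    -0.30     0.95]
Cofactors of I−A, C_ij = (−1)^(i+j)·(minor ij) (rows/columns in the sector order above):
  C_11 = (0.65)(0.95) − (-0.10)(-0.30) = 0.5875
  C_12 = −[(-0.40)(0.95) − (-0.10)(-0.10)] = 0.3900
  C_13 = (-0.40)(-0.30) − (0.65)(-0.10) = 0.1850
  C_21 = −[(-0.25)(0.95) − (-0.30)(-0.30)] = 0.3275
  C_22 = (0.80)(0.95) − (-0.30)(-0.10) = 0.7300
  C_23 = −[(0.80)(-0.30) − (-0.25)(-0.10)] = 0.2650
  C_31 = (-0.25)(-0.10) − (-0.30)(0.65) = 0.2200
  C_32 = −[(0.80)(-0.10) − (-0.30)(-0.40)] = 0.2000
  C_33 = (0.80)(0.65) − (-0.25)(-0.40) = 0.4200
det(I−A) = Σ_j (I−A)_1j·C_1j = (0.80)(0.5875) + (-0.25)(0.3900) + (-0.30)(0.1850) = 0.3170
adj(I−A) = Cᵀ =
  [ 0.5875   0.3275   0.2200]
  [ 0.3900   0.7300   0.2000]
  [ 0.1850   0.2650   0.4200]
(I − A)⁻¹ = adj(I−A) / det(I−A) ≈
  [   1.8533     1.0331     0.6940]
  [   1.2303     2.3028     0.6309]
  [   0.5836     0.8360     1.3249]
The output multiplier for sector j is the column-j sum of the Leontief inverse (I − A)⁻¹ = adj(I−A) / det(I−A).
Column 2 of adj(I−A): (0.3275, 0.7300, 0.2650); det(I−A) = 0.3170.
m_2 = (0.3275 + 0.7300 + 0.2650) / 0.3170 = 1.3225 / 0.3170 ≈ 4.172.

m_2 = 4.172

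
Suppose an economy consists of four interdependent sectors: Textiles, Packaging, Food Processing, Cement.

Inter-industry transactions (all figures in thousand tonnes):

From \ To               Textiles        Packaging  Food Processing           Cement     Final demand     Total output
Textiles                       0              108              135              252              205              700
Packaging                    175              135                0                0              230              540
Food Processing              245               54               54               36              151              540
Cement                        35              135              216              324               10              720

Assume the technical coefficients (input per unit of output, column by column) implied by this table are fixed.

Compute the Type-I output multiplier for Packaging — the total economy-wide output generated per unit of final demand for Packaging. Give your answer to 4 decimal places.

m_P = 4.4682

Technical coefficients a_ij = z_ij / X_j:
  a_TT = 0/700 = 0.00, a_PT = 175/700 = 0.25, a_FT = 245/700 = 0.35, a_CT = 35/700 = 0.05
  a_TP = 108/540 = 0.20, a_PP = 135/540 = 0.25, a_FP = 54/540 = 0.10, a_CP = 135/540 = 0.25
  a_TF = 135/540 = 0.25, a_PF = 0/540 = 0.00, a_FF = 54/540 = 0.10, a_CF = 216/540 = 0.40
  a_TC = 252/720 = 0.35, a_PC = 0/720 = 0.00, a_FC = 36/720 = 0.05, a_CC = 324/720 = 0.45
I − A =
  [   1.00    -0.20    -0.25    -0.35]
  [  -0.25     0.75     0.00     0.00]
  [  -0.35    -0.10     0.90    -0.05]
  [  -0.05    -0.25    -0.40     0.55]
Compute the cofactors C_ij = (−1)^(i+j)·(3×3 minor ij) of I−A; the adjugate is their transpose:
adj(I−A) = Cᵀ =
  [ 0.356250   0.204625   0.208125   0.245625]
  [ 0.118750   0.361500   0.069375   0.081875]
  [ 0.163125   0.135375   0.350000   0.135625]
  [ 0.205000   0.281375   0.305000   0.558125]
det(I−A) = Σ_j (I−A)_1j·C_1j = (1.00)(0.356250) + (-0.20)(0.118750) + (-0.25)(0.163125) + (-0.35)(0.205000) = 0.21996875
(I − A)⁻¹ = adj(I−A) / det(I−A) ≈
  [   1.61955     0.93025     0.94616     1.11664]
  [   0.53985     1.64342     0.31539     0.37221]
  [   0.74158     0.61543     1.59114     0.61656]
  [   0.93195     1.27916     1.38656     2.53729]
The output multiplier for sector j is the column-j sum of the Leontief inverse (I − A)⁻¹ = adj(I−A) / det(I−A).
Column P of adj(I−A): (0.204625, 0.361500, 0.135375, 0.281375); det(I−A) = 0.21996875.
m_P = (0.204625 + 0.361500 + 0.135375 + 0.281375) / 0.21996875 = 0.982875 / 0.21996875 ≈ 4.4682.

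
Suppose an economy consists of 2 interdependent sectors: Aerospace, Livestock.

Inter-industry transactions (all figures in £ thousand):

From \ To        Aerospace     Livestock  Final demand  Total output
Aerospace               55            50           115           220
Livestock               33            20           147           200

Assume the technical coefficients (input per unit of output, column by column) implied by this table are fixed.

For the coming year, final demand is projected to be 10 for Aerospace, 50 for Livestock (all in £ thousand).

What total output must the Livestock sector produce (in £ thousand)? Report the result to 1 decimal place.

Technical coefficients a_ij = z_ij / X_j:
  a_AA = 55/220 = 0.25, a_LA = 33/220 = 0.15
  a_AL = 50/200 = 0.25, a_LL = 20/200 = 0.10
I − A =
  [   0.75    -0.25]
  [  -0.15     0.90]
det(I−A) = (0.75)(0.90) − (-0.25)(-0.15) = 0.6375
adj(I−A) = [[0.90, 0.25], [0.15, 0.75]]
(I − A)⁻¹ = adj(I−A) / det(I−A) ≈
  [   1.4118     0.3922]
  [   0.2353     1.1765]
x = (I − A)⁻¹ d = adj(I−A)·d / det(I−A), with det(I−A) = 0.6375:
  x_A = (0.90·10 + 0.25·50) / 0.6375 = 21.50 / 0.6375 ≈ 33.7
  x_L = (0.15·10 + 0.75·50) / 0.6375 = 39.00 / 0.6375 ≈ 61.2

x_L = 61.2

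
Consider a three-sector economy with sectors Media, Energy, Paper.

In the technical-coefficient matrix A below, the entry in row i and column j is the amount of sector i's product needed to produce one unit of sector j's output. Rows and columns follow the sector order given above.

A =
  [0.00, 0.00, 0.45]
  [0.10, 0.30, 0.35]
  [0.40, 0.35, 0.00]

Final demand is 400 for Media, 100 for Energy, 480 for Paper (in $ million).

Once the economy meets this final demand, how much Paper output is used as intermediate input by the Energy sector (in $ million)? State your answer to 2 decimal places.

z_PE = 295.26

I − A =
  [   1.00     0.00    -0.45]
  [  -0.10     0.70    -0.35]
  [  -0.40    -0.35     1.00]
Cofactors of I−A, C_ij = (−1)^(i+j)·(minor ij) (rows/columns in the sector order above):
  C_11 = (0.70)(1.00) − (-0.35)(-0.35) = 0.5775
  C_12 = −[(-0.10)(1.00) − (-0.35)(-0.40)] = 0.2400
  C_13 = (-0.10)(-0.35) − (0.70)(-0.40) = 0.3150
  C_21 = −[(0.00)(1.00) − (-0.45)(-0.35)] = 0.1575
  C_22 = (1.00)(1.00) − (-0.45)(-0.40) = 0.8200
  C_23 = −[(1.00)(-0.35) − (0.00)(-0.40)] = 0.3500
  C_31 = (0.00)(-0.35) − (-0.45)(0.70) = 0.3150
  C_32 = −[(1.00)(-0.35) − (-0.45)(-0.10)] = 0.3950
  C_33 = (1.00)(0.70) − (0.00)(-0.10) = 0.7000
det(I−A) = Σ_j (I−A)_1j·C_1j = (1.00)(0.5775) + (0.00)(0.2400) + (-0.45)(0.3150) = 0.43575
adj(I−A) = Cᵀ =
  [ 0.5775   0.1575   0.3150]
  [ 0.2400   0.8200   0.3950]
  [ 0.3150   0.3500   0.7000]
(I − A)⁻¹ = adj(I−A) / det(I−A) ≈
  [   1.3253     0.3614     0.7229]
  [   0.5508     1.8818     0.9065]
  [   0.7229     0.8032     1.6064]
First solve x = (I − A)⁻¹ d = adj(I−A)·d / det(I−A); in particular x_E = (0.2400·400 + 0.8200·100 + 0.3950·480) / 0.43575 = 367.60 / 0.43575 ≈ 843.6030.
Intermediate flow from P to E: z_PE = a_PE · x_E = 0.35 × 367.60 / 0.43575 = 128.66 / 0.43575 ≈ 295.26.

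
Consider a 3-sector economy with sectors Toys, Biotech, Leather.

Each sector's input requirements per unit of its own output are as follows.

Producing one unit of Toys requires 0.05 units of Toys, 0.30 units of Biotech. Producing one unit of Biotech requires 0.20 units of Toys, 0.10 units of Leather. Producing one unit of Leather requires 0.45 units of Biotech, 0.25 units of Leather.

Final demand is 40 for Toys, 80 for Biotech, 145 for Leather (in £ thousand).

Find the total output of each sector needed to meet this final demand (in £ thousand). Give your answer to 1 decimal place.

I − A =
  [   0.95    -0.20     0.00]
  [  -0.30     1.00    -0.45]
  [   0.00    -0.10     0.75]
Cofactors of I−A, C_ij = (−1)^(i+j)·(minor ij) (rows/columns in the sector order above):
  C_11 = (1.00)(0.75) − (-0.45)(-0.10) = 0.7050
  C_12 = −[(-0.30)(0.75) − (-0.45)(0.00)] = 0.2250
  C_13 = (-0.30)(-0.10) − (1.00)(0.00) = 0.0300
  C_21 = −[(-0.20)(0.75) − (0.00)(-0.10)] = 0.1500
  C_22 = (0.95)(0.75) − (0.00)(0.00) = 0.7125
  C_23 = −[(0.95)(-0.10) − (-0.20)(0.00)] = 0.0950
  C_31 = (-0.20)(-0.45) − (0.00)(1.00) = 0.0900
  C_32 = −[(0.95)(-0.45) − (0.00)(-0.30)] = 0.4275
  C_33 = (0.95)(1.00) − (-0.20)(-0.30) = 0.8900
det(I−A) = Σ_j (I−A)_1j·C_1j = (0.95)(0.7050) + (-0.20)(0.2250) + (0.00)(0.0300) = 0.62475
adj(I−A) = Cᵀ =
  [ 0.7050   0.1500   0.0900]
  [ 0.2250   0.7125   0.4275]
  [ 0.0300   0.0950   0.8900]
(I − A)⁻¹ = adj(I−A) / det(I−A) ≈
  [   1.1285     0.2401     0.1441]
  [   0.3601     1.1405     0.6843]
  [   0.0480     0.1521     1.4246]
x = (I − A)⁻¹ d = adj(I−A)·d / det(I−A), with det(I−A) = 0.62475:
  x_T = (0.7050·40 + 0.1500·80 + 0.0900·145) / 0.62475 = 53.25 / 0.62475 ≈ 85.2
  x_B = (0.2250·40 + 0.7125·80 + 0.4275·145) / 0.62475 = 127.9875 / 0.62475 ≈ 204.9
  x_L = (0.0300·40 + 0.0950·80 + 0.8900·145) / 0.62475 = 137.85 / 0.62475 ≈ 220.6

x_T = 85.2, x_B = 204.9, x_L = 220.6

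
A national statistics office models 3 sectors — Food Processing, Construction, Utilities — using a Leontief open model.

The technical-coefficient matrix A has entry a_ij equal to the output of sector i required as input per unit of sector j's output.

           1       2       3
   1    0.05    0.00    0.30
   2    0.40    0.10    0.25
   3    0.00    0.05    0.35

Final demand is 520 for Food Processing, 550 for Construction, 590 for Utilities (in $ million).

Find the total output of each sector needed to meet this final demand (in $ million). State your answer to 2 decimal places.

x_1 = 864.98, x_2 = 1274.92, x_3 = 1005.76

I − A =
  [   0.95     0.00    -0.30]
  [  -0.40     0.90    -0.25]
  [   0.00    -0.05     0.65]
Cofactors of I−A, C_ij = (−1)^(i+j)·(minor ij) (rows/columns in the sector order above):
  C_11 = (0.90)(0.65) − (-0.25)(-0.05) = 0.5725
  C_12 = −[(-0.40)(0.65) − (-0.25)(0.00)] = 0.2600
  C_13 = (-0.40)(-0.05) − (0.90)(0.00) = 0.0200
  C_21 = −[(0.00)(0.65) − (-0.30)(-0.05)] = 0.0150
  C_22 = (0.95)(0.65) − (-0.30)(0.00) = 0.6175
  C_23 = −[(0.95)(-0.05) − (0.00)(0.00)] = 0.0475
  C_31 = (0.00)(-0.25) − (-0.30)(0.90) = 0.2700
  C_32 = −[(0.95)(-0.25) − (-0.30)(-0.40)] = 0.3575
  C_33 = (0.95)(0.90) − (0.00)(-0.40) = 0.8550
det(I−A) = Σ_j (I−A)_1j·C_1j = (0.95)(0.5725) + (0.00)(0.2600) + (-0.30)(0.0200) = 0.537875
adj(I−A) = Cᵀ =
  [ 0.5725   0.0150   0.2700]
  [ 0.2600   0.6175   0.3575]
  [ 0.0200   0.0475   0.8550]
(I − A)⁻¹ = adj(I−A) / det(I−A) ≈
  [   1.0644     0.0279     0.5020]
  [   0.4834     1.1480     0.6647]
  [   0.0372     0.0883     1.5896]
x = (I − A)⁻¹ d = adj(I−A)·d / det(I−A), with det(I−A) = 0.537875:
  x_1 = (0.5725·520 + 0.0150·550 + 0.2700·590) / 0.537875 = 465.25 / 0.537875 ≈ 864.98
  x_2 = (0.2600·520 + 0.6175·550 + 0.3575·590) / 0.537875 = 685.75 / 0.537875 ≈ 1274.92
  x_3 = (0.0200·520 + 0.0475·550 + 0.8550·590) / 0.537875 = 540.975 / 0.537875 ≈ 1005.76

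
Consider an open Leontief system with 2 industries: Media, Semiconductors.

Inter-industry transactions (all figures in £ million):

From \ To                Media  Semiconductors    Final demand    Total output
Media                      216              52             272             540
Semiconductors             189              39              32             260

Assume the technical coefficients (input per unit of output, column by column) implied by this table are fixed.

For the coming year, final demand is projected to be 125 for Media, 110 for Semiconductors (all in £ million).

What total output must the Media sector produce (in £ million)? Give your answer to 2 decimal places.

x_1 = 291.48

Technical coefficients a_ij = z_ij / X_j:
  a_11 = 216/540 = 0.40, a_21 = 189/540 = 0.35
  a_12 = 52/260 = 0.20, a_22 = 39/260 = 0.15
I − A =
  [   0.60    -0.20]
  [  -0.35     0.85]
det(I−A) = (0.60)(0.85) − (-0.20)(-0.35) = 0.4400
adj(I−A) = [[0.85, 0.20], [0.35, 0.60]]
(I − A)⁻¹ = adj(I−A) / det(I−A) ≈
  [   1.9318     0.4545]
  [   0.7955     1.3636]
x = (I − A)⁻¹ d = adj(I−A)·d / det(I−A), with det(I−A) = 0.4400:
  x_1 = (0.85·125 + 0.20·110) / 0.4400 = 128.25 / 0.4400 ≈ 291.48
  x_2 = (0.35·125 + 0.60·110) / 0.4400 = 109.75 / 0.4400 ≈ 249.43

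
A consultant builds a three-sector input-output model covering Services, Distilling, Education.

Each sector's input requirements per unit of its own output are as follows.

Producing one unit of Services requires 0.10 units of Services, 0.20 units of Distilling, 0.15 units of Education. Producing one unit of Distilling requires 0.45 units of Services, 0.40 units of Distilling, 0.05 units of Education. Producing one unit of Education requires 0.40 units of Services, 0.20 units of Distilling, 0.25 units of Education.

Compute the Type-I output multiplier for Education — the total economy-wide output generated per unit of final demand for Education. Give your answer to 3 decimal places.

I − A =
  [   0.90    -0.45    -0.40]
  [  -0.20     0.60    -0.20]
  [  -0.15    -0.05     0.75]
Cofactors of I−A, C_ij = (−1)^(i+j)·(minor ij) (rows/columns in the sector order above):
  C_11 = (0.60)(0.75) − (-0.20)(-0.05) = 0.4400
  C_12 = −[(-0.20)(0.75) − (-0.20)(-0.15)] = 0.1800
  C_13 = (-0.20)(-0.05) − (0.60)(-0.15) = 0.1000
  C_21 = −[(-0.45)(0.75) − (-0.40)(-0.05)] = 0.3575
  C_22 = (0.90)(0.75) − (-0.40)(-0.15) = 0.6150
  C_23 = −[(0.90)(-0.05) − (-0.45)(-0.15)] = 0.1125
  C_31 = (-0.45)(-0.20) − (-0.40)(0.60) = 0.3300
  C_32 = −[(0.90)(-0.20) − (-0.40)(-0.20)] = 0.2600
  C_33 = (0.90)(0.60) − (-0.45)(-0.20) = 0.4500
det(I−A) = Σ_j (I−A)_1j·C_1j = (0.90)(0.4400) + (-0.45)(0.1800) + (-0.40)(0.1000) = 0.2750
adj(I−A) = Cᵀ =
  [ 0.4400   0.3575   0.3300]
  [ 0.1800   0.6150   0.2600]
  [ 0.1000   0.1125   0.4500]
(I − A)⁻¹ = adj(I−A) / det(I−A) ≈
  [   1.6000     1.3000     1.2000]
  [   0.6545     2.2364     0.9455]
  [   0.3636     0.4091     1.6364]
The output multiplier for sector j is the column-j sum of the Leontief inverse (I − A)⁻¹ = adj(I−A) / det(I−A).
Column 3 of adj(I−A): (0.3300, 0.2600, 0.4500); det(I−A) = 0.2750.
m_3 = (0.3300 + 0.2600 + 0.4500) / 0.2750 = 1.04 / 0.2750 ≈ 3.782.

m_3 = 3.782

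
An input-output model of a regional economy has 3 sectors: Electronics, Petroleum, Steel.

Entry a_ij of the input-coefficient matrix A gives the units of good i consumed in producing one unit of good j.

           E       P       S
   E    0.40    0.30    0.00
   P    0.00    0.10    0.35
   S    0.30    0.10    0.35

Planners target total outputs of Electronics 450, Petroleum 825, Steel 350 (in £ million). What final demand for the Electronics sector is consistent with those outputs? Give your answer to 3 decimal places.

d_E = 22.500

I − A =
  [   0.60    -0.30     0.00]
  [   0.00     0.90    -0.35]
  [  -0.30    -0.10     0.65]
d = (I − A) x:
  d_E = (+0.60)·450 + (-0.30)·825 + (+0.00)·350 = 22.500
  d_P = (+0.00)·450 + (+0.90)·825 + (-0.35)·350 = 620.000
  d_S = (-0.30)·450 + (-0.10)·825 + (+0.65)·350 = 10.000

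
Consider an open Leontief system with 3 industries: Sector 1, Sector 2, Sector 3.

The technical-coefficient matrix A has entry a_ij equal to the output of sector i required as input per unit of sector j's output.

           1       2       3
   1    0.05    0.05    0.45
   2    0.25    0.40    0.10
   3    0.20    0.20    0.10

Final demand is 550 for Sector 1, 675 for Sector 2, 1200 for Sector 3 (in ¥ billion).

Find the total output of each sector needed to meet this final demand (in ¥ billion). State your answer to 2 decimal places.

x_1 = 1744.91, x_2 = 2221.16, x_3 = 2214.68

I − A =
  [   0.95    -0.05    -0.45]
  [  -0.25     0.60    -0.10]
  [  -0.20    -0.20     0.90]
Cofactors of I−A, C_ij = (−1)^(i+j)·(minor ij) (rows/columns in the sector order above):
  C_11 = (0.60)(0.90) − (-0.10)(-0.20) = 0.5200
  C_12 = −[(-0.25)(0.90) − (-0.10)(-0.20)] = 0.2450
  C_13 = (-0.25)(-0.20) − (0.60)(-0.20) = 0.1700
  C_21 = −[(-0.05)(0.90) − (-0.45)(-0.20)] = 0.1350
  C_22 = (0.95)(0.90) − (-0.45)(-0.20) = 0.7650
  C_23 = −[(0.95)(-0.20) − (-0.05)(-0.20)] = 0.2000
  C_31 = (-0.05)(-0.10) − (-0.45)(0.60) = 0.2750
  C_32 = −[(0.95)(-0.10) − (-0.45)(-0.25)] = 0.2075
  C_33 = (0.95)(0.60) − (-0.05)(-0.25) = 0.5575
det(I−A) = Σ_j (I−A)_1j·C_1j = (0.95)(0.5200) + (-0.05)(0.2450) + (-0.45)(0.1700) = 0.40525
adj(I−A) = Cᵀ =
  [ 0.5200   0.1350   0.2750]
  [ 0.2450   0.7650   0.2075]
  [ 0.1700   0.2000   0.5575]
(I − A)⁻¹ = adj(I−A) / det(I−A) ≈
  [   1.2832     0.3331     0.6786]
  [   0.6046     1.8877     0.5120]
  [   0.4195     0.4935     1.3757]
x = (I − A)⁻¹ d = adj(I−A)·d / det(I−A), with det(I−A) = 0.40525:
  x_1 = (0.5200·550 + 0.1350·675 + 0.2750·1200) / 0.40525 = 707.125 / 0.40525 ≈ 1744.91
  x_2 = (0.2450·550 + 0.7650·675 + 0.2075·1200) / 0.40525 = 900.125 / 0.40525 ≈ 2221.16
  x_3 = (0.1700·550 + 0.2000·675 + 0.5575·1200) / 0.40525 = 897.50 / 0.40525 ≈ 2214.68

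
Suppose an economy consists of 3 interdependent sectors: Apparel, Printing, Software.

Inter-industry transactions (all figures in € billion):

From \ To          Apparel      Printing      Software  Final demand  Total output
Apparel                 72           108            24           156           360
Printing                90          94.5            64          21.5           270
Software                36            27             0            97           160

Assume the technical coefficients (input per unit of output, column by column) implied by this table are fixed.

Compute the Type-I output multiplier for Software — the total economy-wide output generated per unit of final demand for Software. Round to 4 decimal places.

m_S = 2.8870

Technical coefficients a_ij = z_ij / X_j:
  a_AA = 72/360 = 0.20, a_PA = 90/360 = 0.25, a_SA = 36/360 = 0.10
  a_AP = 108/270 = 0.40, a_PP = 94.5/270 = 0.35, a_SP = 27/270 = 0.10
  a_AS = 24/160 = 0.15, a_PS = 64/160 = 0.40, a_SS = 0/160 = 0.00
I − A =
  [   0.80    -0.40    -0.15]
  [  -0.25     0.65    -0.40]
  [  -0.10    -0.10     1.00]
Cofactors of I−A, C_ij = (−1)^(i+j)·(minor ij) (rows/columns in the sector order above):
  C_11 = (0.65)(1.00) − (-0.40)(-0.10) = 0.6100
  C_12 = −[(-0.25)(1.00) − (-0.40)(-0.10)] = 0.2900
  C_13 = (-0.25)(-0.10) − (0.65)(-0.10) = 0.0900
  C_21 = −[(-0.40)(1.00) − (-0.15)(-0.10)] = 0.4150
  C_22 = (0.80)(1.00) − (-0.15)(-0.10) = 0.7850
  C_23 = −[(0.80)(-0.10) − (-0.40)(-0.10)] = 0.1200
  C_31 = (-0.40)(-0.40) − (-0.15)(0.65) = 0.2575
  C_32 = −[(0.80)(-0.40) − (-0.15)(-0.25)] = 0.3575
  C_33 = (0.80)(0.65) − (-0.40)(-0.25) = 0.4200
det(I−A) = Σ_j (I−A)_1j·C_1j = (0.80)(0.6100) + (-0.40)(0.2900) + (-0.15)(0.0900) = 0.3585
adj(I−A) = Cᵀ =
  [ 0.6100   0.4150   0.2575]
  [ 0.2900   0.7850   0.3575]
  [ 0.0900   0.1200   0.4200]
(I − A)⁻¹ = adj(I−A) / det(I−A) ≈
  [   1.70153     1.15760     0.71827]
  [   0.80893     2.18968     0.99721]
  [   0.25105     0.33473     1.17155]
The output multiplier for sector j is the column-j sum of the Leontief inverse (I − A)⁻¹ = adj(I−A) / det(I−A).
Column S of adj(I−A): (0.2575, 0.3575, 0.4200); det(I−A) = 0.3585.
m_S = (0.2575 + 0.3575 + 0.4200) / 0.3585 = 1.035 / 0.3585 ≈ 2.8870.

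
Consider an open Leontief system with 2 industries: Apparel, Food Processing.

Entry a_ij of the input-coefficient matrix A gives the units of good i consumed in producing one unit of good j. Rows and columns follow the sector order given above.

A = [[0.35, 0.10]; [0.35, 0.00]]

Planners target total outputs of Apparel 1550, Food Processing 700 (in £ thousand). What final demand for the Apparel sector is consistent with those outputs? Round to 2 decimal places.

d_1 = 937.50

I − A =
  [   0.65    -0.10]
  [  -0.35     1.00]
d = (I − A) x:
  d_1 = (+0.65)·1550 + (-0.10)·700 = 937.50
  d_2 = (-0.35)·1550 + (+1.00)·700 = 157.50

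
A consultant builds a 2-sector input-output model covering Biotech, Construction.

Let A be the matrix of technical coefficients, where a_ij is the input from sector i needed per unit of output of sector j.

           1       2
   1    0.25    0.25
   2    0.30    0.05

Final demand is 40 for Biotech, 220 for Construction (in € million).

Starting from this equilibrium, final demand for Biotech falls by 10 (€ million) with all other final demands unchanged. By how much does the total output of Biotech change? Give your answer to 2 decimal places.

Δx_1 = -14.90

I − A =
  [   0.75    -0.25]
  [  -0.30     0.95]
det(I−A) = (0.75)(0.95) − (-0.25)(-0.30) = 0.6375
adj(I−A) = [[0.95, 0.25], [0.30, 0.75]]
(I − A)⁻¹ = adj(I−A) / det(I−A) ≈
  [   1.4902     0.3922]
  [   0.4706     1.1765]
Δx = (I − A)⁻¹ Δd with Δd having -10 in the Biotech component and 0 elsewhere.
So Δx_1 = L_11 · (-10), where L_11 = adj(I−A)_11 / det(I−A) = 0.95 / 0.6375.
Δx_1 = 0.95 × (-10) / 0.6375 = -9.50 / 0.6375 ≈ -14.90.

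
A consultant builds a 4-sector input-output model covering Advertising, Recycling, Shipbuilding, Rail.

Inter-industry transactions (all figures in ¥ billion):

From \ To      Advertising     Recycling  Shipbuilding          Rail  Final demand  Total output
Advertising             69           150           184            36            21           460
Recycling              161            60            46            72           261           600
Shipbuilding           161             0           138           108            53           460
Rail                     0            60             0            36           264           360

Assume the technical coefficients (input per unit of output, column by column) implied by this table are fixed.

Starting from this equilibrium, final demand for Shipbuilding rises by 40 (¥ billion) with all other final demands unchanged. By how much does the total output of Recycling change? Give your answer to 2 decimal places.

Δx_2 = 28.23

Technical coefficients a_ij = z_ij / X_j:
  a_11 = 69/460 = 0.15, a_21 = 161/460 = 0.35, a_31 = 161/460 = 0.35, a_41 = 0/460 = 0.00
  a_12 = 150/600 = 0.25, a_22 = 60/600 = 0.10, a_32 = 0/600 = 0.00, a_42 = 60/600 = 0.10
  a_13 = 184/460 = 0.40, a_23 = 46/460 = 0.10, a_33 = 138/460 = 0.30, a_43 = 0/460 = 0.00
  a_14 = 36/360 = 0.10, a_24 = 72/360 = 0.20, a_34 = 108/360 = 0.30, a_44 = 36/360 = 0.10
I − A =
  [   0.85    -0.25    -0.40    -0.10]
  [  -0.35     0.90    -0.10    -0.20]
  [  -0.35     0.00     0.70    -0.30]
  [   0.00    -0.10     0.00     0.90]
Compute the cofactors C_ij = (−1)^(i+j)·(3×3 minor ij) of I−A; the adjugate is their transpose:
adj(I−A) = Cᵀ =
  [ 0.55000   0.17650   0.33950   0.21350]
  [ 0.25200   0.40950   0.20250   0.18650]
  [ 0.28700   0.10775   0.58925   0.25225]
  [ 0.02800   0.04550   0.02250   0.33950]
det(I−A) = Σ_j (I−A)_1j·C_1j = (0.85)(0.55000) + (-0.25)(0.25200) + (-0.40)(0.28700) + (-0.10)(0.02800) = 0.2869
(I − A)⁻¹ = adj(I−A) / det(I−A) ≈
  [   1.9170     0.6152     1.1833     0.7442]
  [   0.8784     1.4273     0.7058     0.6501]
  [   1.0003     0.3756     2.0539     0.8792]
  [   0.0976     0.1586     0.0784     1.1833]
Δx = (I − A)⁻¹ Δd with Δd having +40 in the Shipbuilding component and 0 elsewhere.
So Δx_2 = L_23 · (+40), where L_23 = adj(I−A)_23 / det(I−A) = 0.20250 / 0.2869.
Δx_2 = 0.20250 × (+40) / 0.2869 = 8.10 / 0.2869 ≈ 28.23.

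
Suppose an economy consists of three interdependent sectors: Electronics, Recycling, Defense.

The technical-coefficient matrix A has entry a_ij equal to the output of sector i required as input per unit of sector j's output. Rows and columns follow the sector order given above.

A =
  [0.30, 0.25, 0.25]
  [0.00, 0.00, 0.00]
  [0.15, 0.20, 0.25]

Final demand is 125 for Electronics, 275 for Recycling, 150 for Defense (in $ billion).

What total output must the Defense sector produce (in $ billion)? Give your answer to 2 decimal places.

I − A =
  [   0.70    -0.25    -0.25]
  [   0.00     1.00     0.00]
  [  -0.15    -0.20     0.75]
Cofactors of I−A, C_ij = (−1)^(i+j)·(minor ij) (rows/columns in the sector order above):
  C_11 = (1.00)(0.75) − (0.00)(-0.20) = 0.7500
  C_12 = −[(0.00)(0.75) − (0.00)(-0.15)] = 0.0000
  C_13 = (0.00)(-0.20) − (1.00)(-0.15) = 0.1500
  C_21 = −[(-0.25)(0.75) − (-0.25)(-0.20)] = 0.2375
  C_22 = (0.70)(0.75) − (-0.25)(-0.15) = 0.4875
  C_23 = −[(0.70)(-0.20) − (-0.25)(-0.15)] = 0.1775
  C_31 = (-0.25)(0.00) − (-0.25)(1.00) = 0.2500
  C_32 = −[(0.70)(0.00) − (-0.25)(0.00)] = 0.0000
  C_33 = (0.70)(1.00) − (-0.25)(0.00) = 0.7000
det(I−A) = Σ_j (I−A)_1j·C_1j = (0.70)(0.7500) + (-0.25)(0.0000) + (-0.25)(0.1500) = 0.4875
adj(I−A) = Cᵀ =
  [ 0.7500   0.2375   0.2500]
  [ 0.0000   0.4875   0.0000]
  [ 0.1500   0.1775   0.7000]
(I − A)⁻¹ = adj(I−A) / det(I−A) ≈
  [   1.5385     0.4872     0.5128]
  [   0.0000     1.0000     0.0000]
  [   0.3077     0.3641     1.4359]
x = (I − A)⁻¹ d = adj(I−A)·d / det(I−A), with det(I−A) = 0.4875:
  x_E = (0.7500·125 + 0.2375·275 + 0.2500·150) / 0.4875 = 196.5625 / 0.4875 ≈ 403.21
  x_R = (0.0000·125 + 0.4875·275 + 0.0000·150) / 0.4875 = 134.0625 / 0.4875 = 275.00
  x_D = (0.1500·125 + 0.1775·275 + 0.7000·150) / 0.4875 = 172.5625 / 0.4875 ≈ 353.97

x_D = 353.97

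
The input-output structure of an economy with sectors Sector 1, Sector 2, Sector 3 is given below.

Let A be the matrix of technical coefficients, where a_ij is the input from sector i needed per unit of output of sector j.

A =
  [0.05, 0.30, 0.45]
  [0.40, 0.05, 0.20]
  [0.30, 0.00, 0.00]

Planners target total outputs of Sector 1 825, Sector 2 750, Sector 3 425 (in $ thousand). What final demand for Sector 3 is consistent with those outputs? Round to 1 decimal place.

I − A =
  [   0.95    -0.30    -0.45]
  [  -0.40     0.95    -0.20]
  [  -0.30     0.00     1.00]
d = (I − A) x:
  d_1 = (+0.95)·825 + (-0.30)·750 + (-0.45)·425 = 367.5
  d_2 = (-0.40)·825 + (+0.95)·750 + (-0.20)·425 = 297.5
  d_3 = (-0.30)·825 + (+0.00)·750 + (+1.00)·425 = 177.5

d_3 = 177.5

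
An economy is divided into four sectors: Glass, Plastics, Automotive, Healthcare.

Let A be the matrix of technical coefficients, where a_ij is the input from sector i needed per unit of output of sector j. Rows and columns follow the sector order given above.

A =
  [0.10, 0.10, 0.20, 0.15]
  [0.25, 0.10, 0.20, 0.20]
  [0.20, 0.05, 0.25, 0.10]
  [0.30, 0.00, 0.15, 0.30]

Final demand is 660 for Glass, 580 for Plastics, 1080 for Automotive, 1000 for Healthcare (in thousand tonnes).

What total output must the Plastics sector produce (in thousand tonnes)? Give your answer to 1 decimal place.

I − A =
  [   0.90    -0.10    -0.20    -0.15]
  [  -0.25     0.90    -0.20    -0.20]
  [  -0.20    -0.05     0.75    -0.10]
  [  -0.30     0.00    -0.15     0.70]
Compute the cofactors C_ij = (−1)^(i+j)·(3×3 minor ij) of I−A; the adjugate is their transpose:
adj(I−A) = Cᵀ =
  [ 0.450500   0.059125   0.163250   0.136750]
  [ 0.212500   0.386750   0.196625   0.184125]
  [ 0.164750   0.046250   0.503000   0.120375]
  [ 0.228375   0.035250   0.177750   0.537250]
det(I−A) = Σ_j (I−A)_1j·C_1j = (0.90)(0.450500) + (-0.10)(0.212500) + (-0.20)(0.164750) + (-0.15)(0.228375) = 0.31699375
(I − A)⁻¹ = adj(I−A) / det(I−A) ≈
  [   1.4212     0.1865     0.5150     0.4314]
  [   0.6704     1.2201     0.6203     0.5808]
  [   0.5197     0.1459     1.5868     0.3797]
  [   0.7204     0.1112     0.5607     1.6948]
x = (I − A)⁻¹ d = adj(I−A)·d / det(I−A), with det(I−A) = 0.31699375:
  x_G = (0.450500·660 + 0.059125·580 + 0.163250·1080 + 0.136750·1000) / 0.31699375 = 644.6825 / 0.31699375 ≈ 2033.7
  x_P = (0.212500·660 + 0.386750·580 + 0.196625·1080 + 0.184125·1000) / 0.31699375 = 761.045 / 0.31699375 ≈ 2400.8
  x_A = (0.164750·660 + 0.046250·580 + 0.503000·1080 + 0.120375·1000) / 0.31699375 = 799.175 / 0.31699375 ≈ 2521.1
  x_H = (0.228375·660 + 0.035250·580 + 0.177750·1080 + 0.537250·1000) / 0.31699375 = 900.3925 / 0.31699375 ≈ 2840.4

x_P = 2400.8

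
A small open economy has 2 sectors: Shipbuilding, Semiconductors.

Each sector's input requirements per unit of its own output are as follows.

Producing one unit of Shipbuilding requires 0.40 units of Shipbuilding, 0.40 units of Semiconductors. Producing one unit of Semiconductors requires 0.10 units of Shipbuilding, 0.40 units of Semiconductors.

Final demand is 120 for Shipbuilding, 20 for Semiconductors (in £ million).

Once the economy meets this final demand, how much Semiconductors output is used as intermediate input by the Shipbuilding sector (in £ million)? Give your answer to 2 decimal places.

z_21 = 92.50

I − A =
  [   0.60    -0.10]
  [  -0.40     0.60]
det(I−A) = (0.60)(0.60) − (-0.10)(-0.40) = 0.3200
adj(I−A) = [[0.60, 0.10], [0.40, 0.60]]
(I − A)⁻¹ = adj(I−A) / det(I−A) ≈
  [   1.8750     0.3125]
  [   1.2500     1.8750]
First solve x = (I − A)⁻¹ d = adj(I−A)·d / det(I−A); in particular x_1 = (0.60·120 + 0.10·20) / 0.3200 = 74.00 / 0.3200 = 231.2500.
Intermediate flow from 2 to 1: z_21 = a_21 · x_1 = 0.40 × 74.00 / 0.3200 = 29.60 / 0.3200 = 92.50.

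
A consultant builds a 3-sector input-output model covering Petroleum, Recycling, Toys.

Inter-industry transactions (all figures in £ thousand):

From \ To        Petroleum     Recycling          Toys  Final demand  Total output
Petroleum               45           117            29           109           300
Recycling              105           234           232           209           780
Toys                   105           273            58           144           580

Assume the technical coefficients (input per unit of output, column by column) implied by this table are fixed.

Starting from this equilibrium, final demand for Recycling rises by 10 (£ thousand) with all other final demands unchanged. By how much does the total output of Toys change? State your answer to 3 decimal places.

Technical coefficients a_ij = z_ij / X_j:
  a_PP = 45/300 = 0.15, a_RP = 105/300 = 0.35, a_TP = 105/300 = 0.35
  a_PR = 117/780 = 0.15, a_RR = 234/780 = 0.30, a_TR = 273/780 = 0.35
  a_PT = 29/580 = 0.05, a_RT = 232/580 = 0.40, a_TT = 58/580 = 0.10
I − A =
  [   0.85    -0.15    -0.05]
  [  -0.35     0.70    -0.40]
  [  -0.35    -0.35     0.90]
Cofactors of I−A, C_ij = (−1)^(i+j)·(minor ij) (rows/columns in the sector order above):
  C_11 = (0.70)(0.90) − (-0.40)(-0.35) = 0.4900
  C_12 = −[(-0.35)(0.90) − (-0.40)(-0.35)] = 0.4550
  C_13 = (-0.35)(-0.35) − (0.70)(-0.35) = 0.3675
  C_21 = −[(-0.15)(0.90) − (-0.05)(-0.35)] = 0.1525
  C_22 = (0.85)(0.90) − (-0.05)(-0.35) = 0.7475
  C_23 = −[(0.85)(-0.35) − (-0.15)(-0.35)] = 0.3500
  C_31 = (-0.15)(-0.40) − (-0.05)(0.70) = 0.0950
  C_32 = −[(0.85)(-0.40) − (-0.05)(-0.35)] = 0.3575
  C_33 = (0.85)(0.70) − (-0.15)(-0.35) = 0.5425
det(I−A) = Σ_j (I−A)_1j·C_1j = (0.85)(0.4900) + (-0.15)(0.4550) + (-0.05)(0.3675) = 0.329875
adj(I−A) = Cᵀ =
  [ 0.4900   0.1525   0.0950]
  [ 0.4550   0.7475   0.3575]
  [ 0.3675   0.3500   0.5425]
(I − A)⁻¹ = adj(I−A) / det(I−A) ≈
  [   1.4854     0.4623     0.2880]
  [   1.3793     2.2660     1.0837]
  [   1.1141     1.0610     1.6446]
Δx = (I − A)⁻¹ Δd with Δd having +10 in the Recycling component and 0 elsewhere.
So Δx_T = L_TR · (+10), where L_TR = adj(I−A)_TR / det(I−A) = 0.3500 / 0.329875.
Δx_T = 0.3500 × (+10) / 0.329875 = 3.50 / 0.329875 ≈ 10.610.

Δx_T = 10.610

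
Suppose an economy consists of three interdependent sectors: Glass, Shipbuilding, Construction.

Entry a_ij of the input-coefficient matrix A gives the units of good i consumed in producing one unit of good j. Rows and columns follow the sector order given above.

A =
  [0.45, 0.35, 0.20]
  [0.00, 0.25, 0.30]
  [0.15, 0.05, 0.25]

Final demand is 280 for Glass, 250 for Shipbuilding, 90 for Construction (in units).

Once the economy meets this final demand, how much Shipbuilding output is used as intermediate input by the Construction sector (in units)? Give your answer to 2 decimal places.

I − A =
  [   0.55    -0.35    -0.20]
  [   0.00     0.75    -0.30]
  [  -0.15    -0.05     0.75]
Cofactors of I−A, C_ij = (−1)^(i+j)·(minor ij) (rows/columns in the sector order above):
  C_11 = (0.75)(0.75) − (-0.30)(-0.05) = 0.5475
  C_12 = −[(0.00)(0.75) − (-0.30)(-0.15)] = 0.0450
  C_13 = (0.00)(-0.05) − (0.75)(-0.15) = 0.1125
  C_21 = −[(-0.35)(0.75) − (-0.20)(-0.05)] = 0.2725
  C_22 = (0.55)(0.75) − (-0.20)(-0.15) = 0.3825
  C_23 = −[(0.55)(-0.05) − (-0.35)(-0.15)] = 0.0800
  C_31 = (-0.35)(-0.30) − (-0.20)(0.75) = 0.2550
  C_32 = −[(0.55)(-0.30) − (-0.20)(0.00)] = 0.1650
  C_33 = (0.55)(0.75) − (-0.35)(0.00) = 0.4125
det(I−A) = Σ_j (I−A)_1j·C_1j = (0.55)(0.5475) + (-0.35)(0.0450) + (-0.20)(0.1125) = 0.262875
adj(I−A) = Cᵀ =
  [ 0.5475   0.2725   0.2550]
  [ 0.0450   0.3825   0.1650]
  [ 0.1125   0.0800   0.4125]
(I − A)⁻¹ = adj(I−A) / det(I−A) ≈
  [   2.0827     1.0366     0.9700]
  [   0.1712     1.4551     0.6277]
  [   0.4280     0.3043     1.5692]
First solve x = (I − A)⁻¹ d = adj(I−A)·d / det(I−A); in particular x_3 = (0.1125·280 + 0.0800·250 + 0.4125·90) / 0.262875 = 88.625 / 0.262875 ≈ 337.1374.
Intermediate flow from 2 to 3: z_23 = a_23 · x_3 = 0.30 × 88.625 / 0.262875 = 26.5875 / 0.262875 ≈ 101.14.

z_23 = 101.14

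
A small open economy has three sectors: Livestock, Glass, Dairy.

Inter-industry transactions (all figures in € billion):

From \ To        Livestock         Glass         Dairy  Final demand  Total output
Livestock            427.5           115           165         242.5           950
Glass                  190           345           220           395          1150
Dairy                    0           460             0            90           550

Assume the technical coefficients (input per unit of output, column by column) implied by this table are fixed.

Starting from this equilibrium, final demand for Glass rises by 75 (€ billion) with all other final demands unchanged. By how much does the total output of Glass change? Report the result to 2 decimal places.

Technical coefficients a_ij = z_ij / X_j:
  a_11 = 427.5/950 = 0.45, a_21 = 190/950 = 0.20, a_31 = 0/950 = 0.00
  a_12 = 115/1150 = 0.10, a_22 = 345/1150 = 0.30, a_32 = 460/1150 = 0.40
  a_13 = 165/550 = 0.30, a_23 = 220/550 = 0.40, a_33 = 0/550 = 0.00
I − A =
  [   0.55    -0.10    -0.30]
  [  -0.20     0.70    -0.40]
  [   0.00    -0.40     1.00]
Cofactors of I−A, C_ij = (−1)^(i+j)·(minor ij) (rows/columns in the sector order above):
  C_11 = (0.70)(1.00) − (-0.40)(-0.40) = 0.5400
  C_12 = −[(-0.20)(1.00) − (-0.40)(0.00)] = 0.2000
  C_13 = (-0.20)(-0.40) − (0.70)(0.00) = 0.0800
  C_21 = −[(-0.10)(1.00) − (-0.30)(-0.40)] = 0.2200
  C_22 = (0.55)(1.00) − (-0.30)(0.00) = 0.5500
  C_23 = −[(0.55)(-0.40) − (-0.10)(0.00)] = 0.2200
  C_31 = (-0.10)(-0.40) − (-0.30)(0.70) = 0.2500
  C_32 = −[(0.55)(-0.40) − (-0.30)(-0.20)] = 0.2800
  C_33 = (0.55)(0.70) − (-0.10)(-0.20) = 0.3650
det(I−A) = Σ_j (I−A)_1j·C_1j = (0.55)(0.5400) + (-0.10)(0.2000) + (-0.30)(0.0800) = 0.2530
adj(I−A) = Cᵀ =
  [ 0.5400   0.2200   0.2500]
  [ 0.2000   0.5500   0.2800]
  [ 0.0800   0.2200   0.3650]
(I − A)⁻¹ = adj(I−A) / det(I−A) ≈
  [   2.1344     0.8696     0.9881]
  [   0.7905     2.1739     1.1067]
  [   0.3162     0.8696     1.4427]
Δx = (I − A)⁻¹ Δd with Δd having +75 in the Glass component and 0 elsewhere.
So Δx_2 = L_22 · (+75), where L_22 = adj(I−A)_22 / det(I−A) = 0.5500 / 0.2530.
Δx_2 = 0.5500 × (+75) / 0.2530 = 41.25 / 0.2530 ≈ 163.04.

Δx_2 = 163.04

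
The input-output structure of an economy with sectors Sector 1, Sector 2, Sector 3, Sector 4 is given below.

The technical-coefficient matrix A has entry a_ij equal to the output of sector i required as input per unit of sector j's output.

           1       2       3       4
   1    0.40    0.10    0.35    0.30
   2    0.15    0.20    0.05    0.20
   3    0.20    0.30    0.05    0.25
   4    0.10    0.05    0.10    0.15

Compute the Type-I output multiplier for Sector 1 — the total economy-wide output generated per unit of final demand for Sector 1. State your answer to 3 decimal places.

m_1 = 4.331

I − A =
  [   0.60    -0.10    -0.35    -0.30]
  [  -0.15     0.80    -0.05    -0.20]
  [  -0.20    -0.30     0.95    -0.25]
  [  -0.10    -0.05    -0.10     0.85]
Compute the cofactors C_ij = (−1)^(i+j)·(3×3 minor ij) of I−A; the adjugate is their transpose:
adj(I−A) = Cᵀ =
  [ 0.597125   0.195125   0.265500   0.334750]
  [ 0.150125   0.366750   0.092125   0.166375]
  [ 0.200125   0.174000   0.361000   0.217750]
  [ 0.102625   0.065000   0.079125   0.360000]
det(I−A) = Σ_j (I−A)_1j·C_1j = (0.60)(0.597125) + (-0.10)(0.150125) + (-0.35)(0.200125) + (-0.30)(0.102625) = 0.24243125
(I − A)⁻¹ = adj(I−A) / det(I−A) ≈
  [   2.4631     0.8049     1.0952     1.3808]
  [   0.6192     1.5128     0.3800     0.6863]
  [   0.8255     0.7177     1.4891     0.8982]
  [   0.4233     0.2681     0.3264     1.4850]
The output multiplier for sector j is the column-j sum of the Leontief inverse (I − A)⁻¹ = adj(I−A) / det(I−A).
Column 1 of adj(I−A): (0.597125, 0.150125, 0.200125, 0.102625); det(I−A) = 0.24243125.
m_1 = (0.597125 + 0.150125 + 0.200125 + 0.102625) / 0.24243125 = 1.05 / 0.24243125 ≈ 4.331.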